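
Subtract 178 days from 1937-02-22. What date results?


Start: 1937-02-22, subtract 178 days
Back 22 days from February 22 reaches January 31, 1937 -> 156 left
January 1937 has 31 days -> back to December 31, 1936 -> 125 left
December 1936 has 31 days -> back to November 30, 1936 -> 94 left
November 1936 has 30 days -> back to October 31, 1936 -> 64 left
October 1936 has 31 days -> back to September 30, 1936 -> 33 left
September 1936 has 30 days -> back to August 31, 1936 -> 3 left
August 1936: 31 - 3 = 28 -> lands on August 28

Result: 1936-08-28


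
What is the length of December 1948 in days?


December 1948

31 days


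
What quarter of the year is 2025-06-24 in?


Month: June (month 6)
Q1: Jan-Mar, Q2: Apr-Jun, Q3: Jul-Sep, Q4: Oct-Dec

Q2


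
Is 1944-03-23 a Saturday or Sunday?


Anchor: Jan 1, 1944. With p = 1944 - 1 = 1943: (p + p//4 - p//100 + p//400) mod 7 = (1943 + 485 - 19 + 4) mod 7 = 2413 mod 7 = 5 -> Saturday (Mon=0 ... Sun=6)
Day of year: 83; offset = 82
Weekday index = (5 + 82) mod 7 = 3 -> Thursday
Weekend days: Saturday, Sunday

No


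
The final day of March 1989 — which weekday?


March 1989 has 31 days
Anchor: Jan 1, 1989. With p = 1989 - 1 = 1988: (p + p//4 - p//100 + p//400) mod 7 = (1988 + 497 - 19 + 4) mod 7 = 2470 mod 7 = 6 -> Sunday (Mon=0 ... Sun=6)
Days before March (Jan-Feb): 59; March 1 index = (6 + 59) mod 7 = 2 -> Wednesday
Last day offset: 31 - 1 = 30 days
Weekday index = (2 + 30) mod 7 = 4

Friday, March 31


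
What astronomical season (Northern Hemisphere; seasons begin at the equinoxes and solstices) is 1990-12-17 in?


Date: December 17
Astronomical Autumn (approx.; exact equinox/solstice day varies by year): September 22 to December 20
December 17 falls within the Autumn window

Autumn


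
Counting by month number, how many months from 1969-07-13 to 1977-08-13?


From July 1969 to August 1977
8 years * 12 = 96 months, plus 1 month = 97

97 months


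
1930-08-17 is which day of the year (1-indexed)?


Date: August 17, 1930
Days in months 1 through 7: 212
Plus 17 days in August

Day of year: 229


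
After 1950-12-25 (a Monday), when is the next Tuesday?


Current: Monday
Target: Tuesday
Days ahead: 1

Next Tuesday: 1950-12-26


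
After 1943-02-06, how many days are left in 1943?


Day of year: 37 of 365
Remaining = 365 - 37

328 days


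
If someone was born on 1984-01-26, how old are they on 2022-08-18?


Birth: 1984-01-26
Reference: 2022-08-18
Year difference: 2022 - 1984 = 38

38 years old


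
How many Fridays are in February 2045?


February 2045 has 28 days
Anchor: Jan 1, 2045. With p = 2045 - 1 = 2044: (p + p//4 - p//100 + p//400) mod 7 = (2044 + 511 - 20 + 5) mod 7 = 2540 mod 7 = 6 -> Sunday (Mon=0 ... Sun=6)
Days before February (Jan): 31; February 1 index = (6 + 31) mod 7 = 2 -> Wednesday
First Friday is February 3
Fridays: 3, 10, 17, 24

4 Fridays


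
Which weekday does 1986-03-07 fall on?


Date: March 7, 1986
Anchor: Jan 1, 1986. With p = 1986 - 1 = 1985: (p + p//4 - p//100 + p//400) mod 7 = (1985 + 496 - 19 + 4) mod 7 = 2466 mod 7 = 2 -> Wednesday (Mon=0 ... Sun=6)
Days before March (Jan-Feb): 59; offset = 59 + 7 - 1 = 65
Weekday index = (2 + 65) mod 7 = 4

Day of the week: Friday


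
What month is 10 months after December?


December is month 12
12 + 10 = 22; wrap: 22 - 12 = 10

October


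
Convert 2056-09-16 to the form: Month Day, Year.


ISO 2056-09-16 parses as year=2056, month=09, day=16
Month 9 -> September

September 16, 2056


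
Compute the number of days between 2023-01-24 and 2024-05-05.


From 2023-01-24 to 2024-05-05
2023-01-24: day of year = 24
2024-05-05: days before May = 31 + 29 + 31 + 30 = 121 (2024 is a leap year); day of year = 121 + 5 = 126
Rest of 2023: 365 - 24 = 341
Total = 341 + 126 = 467

467 days


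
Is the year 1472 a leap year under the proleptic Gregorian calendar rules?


Gregorian leap year rule: divisible by 4, but not by 100, unless also by 400.
1472 is divisible by 4 but not 100 -> leap year

Yes


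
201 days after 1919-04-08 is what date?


Start: 1919-04-08, add 201 days
April 1919 has 30 days: 30 - 8 = 22 days to April 30 -> 179 left
May 1919 has 31 days -> 148 left
June 1919 has 30 days -> 118 left
July 1919 has 31 days -> 87 left
August 1919 has 31 days -> 56 left
September 1919 has 30 days -> 26 left
October 1919: 26 <= 31 -> lands on October 26

Result: 1919-10-26


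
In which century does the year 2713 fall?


Century = (year - 1) // 100 + 1
= (2713 - 1) // 100 + 1
= 2712 // 100 + 1
= 27 + 1

28th century


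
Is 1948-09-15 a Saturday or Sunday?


Anchor: Jan 1, 1948. With p = 1948 - 1 = 1947: (p + p//4 - p//100 + p//400) mod 7 = (1947 + 486 - 19 + 4) mod 7 = 2418 mod 7 = 3 -> Thursday (Mon=0 ... Sun=6)
Day of year: 259; offset = 258
Weekday index = (3 + 258) mod 7 = 2 -> Wednesday
Weekend days: Saturday, Sunday

No


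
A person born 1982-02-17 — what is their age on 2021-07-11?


Birth: 1982-02-17
Reference: 2021-07-11
Year difference: 2021 - 1982 = 39

39 years old


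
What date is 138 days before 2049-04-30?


Start: 2049-04-30, subtract 138 days
Back 30 days from April 30 reaches March 31, 2049 -> 108 left
March 2049 has 31 days -> back to February 28, 2049 -> 77 left
February 2049 has 28 days -> back to January 31, 2049 -> 49 left
January 2049 has 31 days -> back to December 31, 2048 -> 18 left
December 2048: 31 - 18 = 13 -> lands on December 13

Result: 2048-12-13


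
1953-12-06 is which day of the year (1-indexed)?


Date: December 6, 1953
Days in months 1 through 11: 334
Plus 6 days in December

Day of year: 340


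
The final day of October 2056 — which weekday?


October 2056 has 31 days
Anchor: Jan 1, 2056. With p = 2056 - 1 = 2055: (p + p//4 - p//100 + p//400) mod 7 = (2055 + 513 - 20 + 5) mod 7 = 2553 mod 7 = 5 -> Saturday (Mon=0 ... Sun=6)
Days before October (Jan-Sep): 274; October 1 index = (5 + 274) mod 7 = 6 -> Sunday
Last day offset: 31 - 1 = 30 days
Weekday index = (6 + 30) mod 7 = 1

Tuesday, October 31


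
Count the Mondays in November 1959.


November 1959 has 30 days
Anchor: Jan 1, 1959. With p = 1959 - 1 = 1958: (p + p//4 - p//100 + p//400) mod 7 = (1958 + 489 - 19 + 4) mod 7 = 2432 mod 7 = 3 -> Thursday (Mon=0 ... Sun=6)
Days before November (Jan-Oct): 304; November 1 index = (3 + 304) mod 7 = 6 -> Sunday
First Monday is November 2
Mondays: 2, 9, 16, 23, 30

5 Mondays


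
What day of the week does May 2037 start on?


Target: May 1, 2037
Anchor: Jan 1, 2037. With p = 2037 - 1 = 2036: (p + p//4 - p//100 + p//400) mod 7 = (2036 + 509 - 20 + 5) mod 7 = 2530 mod 7 = 3 -> Thursday (Mon=0 ... Sun=6)
Days before May (Jan-Apr): 120 days
Weekday index = (3 + 120) mod 7 = 4

Friday


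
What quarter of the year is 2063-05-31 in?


Month: May (month 5)
Q1: Jan-Mar, Q2: Apr-Jun, Q3: Jul-Sep, Q4: Oct-Dec

Q2


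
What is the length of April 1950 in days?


April 1950

30 days


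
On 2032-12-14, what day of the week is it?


Date: December 14, 2032
Anchor: Jan 1, 2032. With p = 2032 - 1 = 2031: (p + p//4 - p//100 + p//400) mod 7 = (2031 + 507 - 20 + 5) mod 7 = 2523 mod 7 = 3 -> Thursday (Mon=0 ... Sun=6)
Days before December (Jan-Nov): 335; offset = 335 + 14 - 1 = 348
Weekday index = (3 + 348) mod 7 = 1

Day of the week: Tuesday


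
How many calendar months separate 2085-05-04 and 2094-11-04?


From May 2085 to November 2094
9 years * 12 = 108 months, plus 6 months = 114

114 months


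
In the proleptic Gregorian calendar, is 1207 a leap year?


Gregorian leap year rule: divisible by 4, but not by 100, unless also by 400.
1207 is not divisible by 4 -> not a leap year

No


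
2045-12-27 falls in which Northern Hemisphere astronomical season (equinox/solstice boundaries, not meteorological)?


Date: December 27
Astronomical Winter (approx.; exact equinox/solstice day varies by year): December 21 to March 19
December 27 falls within the Winter window

Winter


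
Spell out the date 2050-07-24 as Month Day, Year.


ISO 2050-07-24 parses as year=2050, month=07, day=24
Month 7 -> July

July 24, 2050


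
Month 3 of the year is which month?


Month 3 of 12

March


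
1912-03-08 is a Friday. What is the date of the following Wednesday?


Current: Friday
Target: Wednesday
Days ahead: 5

Next Wednesday: 1912-03-13


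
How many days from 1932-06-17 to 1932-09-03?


From 1932-06-17 to 1932-09-03
1932-06-17: days before June = 31 + 29 + 31 + 30 + 31 = 152 (1932 is a leap year); day of year = 152 + 17 = 169
1932-09-03: days before September = 31 + 29 + 31 + 30 + 31 + 30 + 31 + 31 = 244 (1932 is a leap year); day of year = 244 + 3 = 247
Same year: 247 - 169 = 78

78 days


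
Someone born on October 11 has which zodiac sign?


Date: October 11
Conventional tropical zodiac dates: Libra from September 23 onward; Scorpio starts October 23
October 11 falls within the Libra range

Libra


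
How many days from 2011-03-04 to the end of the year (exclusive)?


Day of year: 63 of 365
Remaining = 365 - 63

302 days


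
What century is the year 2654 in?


Century = (year - 1) // 100 + 1
= (2654 - 1) // 100 + 1
= 2653 // 100 + 1
= 26 + 1

27th century


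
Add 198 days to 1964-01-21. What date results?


Start: 1964-01-21, add 198 days
January 1964 has 31 days: 31 - 21 = 10 days to January 31 -> 188 left
February 1964 has 29 days -> 159 left
March 1964 has 31 days -> 128 left
April 1964 has 30 days -> 98 left
May 1964 has 31 days -> 67 left
June 1964 has 30 days -> 37 left
July 1964 has 31 days -> 6 left
August 1964: 6 <= 31 -> lands on August 6

Result: 1964-08-06


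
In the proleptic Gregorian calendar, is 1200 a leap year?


Gregorian leap year rule: divisible by 4, but not by 100, unless also by 400.
1200 is divisible by 400 -> leap year

Yes


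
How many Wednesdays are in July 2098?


July 2098 has 31 days
Anchor: Jan 1, 2098. With p = 2098 - 1 = 2097: (p + p//4 - p//100 + p//400) mod 7 = (2097 + 524 - 20 + 5) mod 7 = 2606 mod 7 = 2 -> Wednesday (Mon=0 ... Sun=6)
Days before July (Jan-Jun): 181; July 1 index = (2 + 181) mod 7 = 1 -> Tuesday
First Wednesday is July 2
Wednesdays: 2, 9, 16, 23, 30

5 Wednesdays


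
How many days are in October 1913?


October 1913

31 days


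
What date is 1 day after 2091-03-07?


Start: 2091-03-07, add 1 day
March 2091 has 31 days; 7 + 1 = 8 stays within March

Result: 2091-03-08


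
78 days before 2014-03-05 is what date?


Start: 2014-03-05, subtract 78 days
Back 5 days from March 5 reaches February 28, 2014 -> 73 left
February 2014 has 28 days -> back to January 31, 2014 -> 45 left
January 2014 has 31 days -> back to December 31, 2013 -> 14 left
December 2013: 31 - 14 = 17 -> lands on December 17

Result: 2013-12-17


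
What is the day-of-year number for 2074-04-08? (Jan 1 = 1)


Date: April 8, 2074
Days in months 1 through 3: 90
Plus 8 days in April

Day of year: 98


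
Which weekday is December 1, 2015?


Target: December 1, 2015
Anchor: Jan 1, 2015. With p = 2015 - 1 = 2014: (p + p//4 - p//100 + p//400) mod 7 = (2014 + 503 - 20 + 5) mod 7 = 2502 mod 7 = 3 -> Thursday (Mon=0 ... Sun=6)
Days before December (Jan-Nov): 334 days
Weekday index = (3 + 334) mod 7 = 1

Tuesday


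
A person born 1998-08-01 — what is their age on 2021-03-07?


Birth: 1998-08-01
Reference: 2021-03-07
Year difference: 2021 - 1998 = 23
Birthday not yet reached in 2021, subtract 1

22 years old


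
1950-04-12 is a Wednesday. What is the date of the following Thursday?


Current: Wednesday
Target: Thursday
Days ahead: 1

Next Thursday: 1950-04-13


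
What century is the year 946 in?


Century = (year - 1) // 100 + 1
= (946 - 1) // 100 + 1
= 945 // 100 + 1
= 9 + 1

10th century


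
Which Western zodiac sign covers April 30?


Date: April 30
Conventional tropical zodiac dates: Taurus from April 20 onward; Gemini starts May 21
April 30 falls within the Taurus range

Taurus


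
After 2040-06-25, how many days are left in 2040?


Day of year: 177 of 366
Remaining = 366 - 177

189 days


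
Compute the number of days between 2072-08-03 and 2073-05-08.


From 2072-08-03 to 2073-05-08
2072-08-03: days before August = 31 + 29 + 31 + 30 + 31 + 30 + 31 = 213 (2072 is a leap year); day of year = 213 + 3 = 216
2073-05-08: days before May = 31 + 28 + 31 + 30 = 120 (2073 is not a leap year); day of year = 120 + 8 = 128
Rest of 2072: 366 - 216 = 150
Total = 150 + 128 = 278

278 days


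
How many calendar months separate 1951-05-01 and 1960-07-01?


From May 1951 to July 1960
9 years * 12 = 108 months, plus 2 months = 110

110 months


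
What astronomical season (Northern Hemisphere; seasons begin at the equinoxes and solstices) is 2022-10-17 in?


Date: October 17
Astronomical Autumn (approx.; exact equinox/solstice day varies by year): September 22 to December 20
October 17 falls within the Autumn window

Autumn


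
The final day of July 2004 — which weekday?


July 2004 has 31 days
Anchor: Jan 1, 2004. With p = 2004 - 1 = 2003: (p + p//4 - p//100 + p//400) mod 7 = (2003 + 500 - 20 + 5) mod 7 = 2488 mod 7 = 3 -> Thursday (Mon=0 ... Sun=6)
Days before July (Jan-Jun): 182; July 1 index = (3 + 182) mod 7 = 3 -> Thursday
Last day offset: 31 - 1 = 30 days
Weekday index = (3 + 30) mod 7 = 5

Saturday, July 31


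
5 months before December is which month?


December is month 12
12 - 5 = 7

July


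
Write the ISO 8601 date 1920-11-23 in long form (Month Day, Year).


ISO 1920-11-23 parses as year=1920, month=11, day=23
Month 11 -> November

November 23, 1920


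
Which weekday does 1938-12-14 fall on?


Date: December 14, 1938
Anchor: Jan 1, 1938. With p = 1938 - 1 = 1937: (p + p//4 - p//100 + p//400) mod 7 = (1937 + 484 - 19 + 4) mod 7 = 2406 mod 7 = 5 -> Saturday (Mon=0 ... Sun=6)
Days before December (Jan-Nov): 334; offset = 334 + 14 - 1 = 347
Weekday index = (5 + 347) mod 7 = 2

Day of the week: Wednesday


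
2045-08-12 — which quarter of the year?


Month: August (month 8)
Q1: Jan-Mar, Q2: Apr-Jun, Q3: Jul-Sep, Q4: Oct-Dec

Q3


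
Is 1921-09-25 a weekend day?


Anchor: Jan 1, 1921. With p = 1921 - 1 = 1920: (p + p//4 - p//100 + p//400) mod 7 = (1920 + 480 - 19 + 4) mod 7 = 2385 mod 7 = 5 -> Saturday (Mon=0 ... Sun=6)
Day of year: 268; offset = 267
Weekday index = (5 + 267) mod 7 = 6 -> Sunday
Weekend days: Saturday, Sunday

Yes


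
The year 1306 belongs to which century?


Century = (year - 1) // 100 + 1
= (1306 - 1) // 100 + 1
= 1305 // 100 + 1
= 13 + 1

14th century


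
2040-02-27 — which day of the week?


Date: February 27, 2040
Anchor: Jan 1, 2040. With p = 2040 - 1 = 2039: (p + p//4 - p//100 + p//400) mod 7 = (2039 + 509 - 20 + 5) mod 7 = 2533 mod 7 = 6 -> Sunday (Mon=0 ... Sun=6)
Days before February (Jan): 31; offset = 31 + 27 - 1 = 57
Weekday index = (6 + 57) mod 7 = 0

Day of the week: Monday


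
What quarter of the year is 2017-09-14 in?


Month: September (month 9)
Q1: Jan-Mar, Q2: Apr-Jun, Q3: Jul-Sep, Q4: Oct-Dec

Q3


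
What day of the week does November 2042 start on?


Target: November 1, 2042
Anchor: Jan 1, 2042. With p = 2042 - 1 = 2041: (p + p//4 - p//100 + p//400) mod 7 = (2041 + 510 - 20 + 5) mod 7 = 2536 mod 7 = 2 -> Wednesday (Mon=0 ... Sun=6)
Days before November (Jan-Oct): 304 days
Weekday index = (2 + 304) mod 7 = 5

Saturday


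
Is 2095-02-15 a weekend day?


Anchor: Jan 1, 2095. With p = 2095 - 1 = 2094: (p + p//4 - p//100 + p//400) mod 7 = (2094 + 523 - 20 + 5) mod 7 = 2602 mod 7 = 5 -> Saturday (Mon=0 ... Sun=6)
Day of year: 46; offset = 45
Weekday index = (5 + 45) mod 7 = 1 -> Tuesday
Weekend days: Saturday, Sunday

No


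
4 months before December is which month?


December is month 12
12 - 4 = 8

August


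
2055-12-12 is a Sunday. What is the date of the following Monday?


Current: Sunday
Target: Monday
Days ahead: 1

Next Monday: 2055-12-13


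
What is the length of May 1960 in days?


May 1960

31 days


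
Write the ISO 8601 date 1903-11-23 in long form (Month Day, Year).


ISO 1903-11-23 parses as year=1903, month=11, day=23
Month 11 -> November

November 23, 1903


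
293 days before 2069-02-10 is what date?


Start: 2069-02-10, subtract 293 days
Back 10 days from February 10 reaches January 31, 2069 -> 283 left
January 2069 has 31 days -> back to December 31, 2068 -> 252 left
December 2068 has 31 days -> back to November 30, 2068 -> 221 left
November 2068 has 30 days -> back to October 31, 2068 -> 191 left
October 2068 has 31 days -> back to September 30, 2068 -> 160 left
September 2068 has 30 days -> back to August 31, 2068 -> 130 left
August 2068 has 31 days -> back to July 31, 2068 -> 99 left
July 2068 has 31 days -> back to June 30, 2068 -> 68 left
June 2068 has 30 days -> back to May 31, 2068 -> 38 left
May 2068 has 31 days -> back to April 30, 2068 -> 7 left
April 2068: 30 - 7 = 23 -> lands on April 23

Result: 2068-04-23


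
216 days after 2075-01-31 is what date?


Start: 2075-01-31, add 216 days
January 31 is the last day of January 2075 -> 216 left
February 2075 has 28 days -> 188 left
March 2075 has 31 days -> 157 left
April 2075 has 30 days -> 127 left
May 2075 has 31 days -> 96 left
June 2075 has 30 days -> 66 left
July 2075 has 31 days -> 35 left
August 2075 has 31 days -> 4 left
September 2075: 4 <= 30 -> lands on September 4

Result: 2075-09-04


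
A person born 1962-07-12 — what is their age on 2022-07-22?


Birth: 1962-07-12
Reference: 2022-07-22
Year difference: 2022 - 1962 = 60

60 years old


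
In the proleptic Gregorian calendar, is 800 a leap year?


Gregorian leap year rule: divisible by 4, but not by 100, unless also by 400.
800 is divisible by 400 -> leap year

Yes


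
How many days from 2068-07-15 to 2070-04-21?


From 2068-07-15 to 2070-04-21
2068-07-15: days before July = 31 + 29 + 31 + 30 + 31 + 30 = 182 (2068 is a leap year); day of year = 182 + 15 = 197
2070-04-21: days before April = 31 + 28 + 31 = 90 (2070 is not a leap year); day of year = 90 + 21 = 111
Rest of 2068: 366 - 197 = 169
Full years 2069 (365): 365
Total = 169 + 365 + 111 = 645

645 days


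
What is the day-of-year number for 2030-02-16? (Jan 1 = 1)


Date: February 16, 2030
Days in months 1 through 1: 31
Plus 16 days in February

Day of year: 47


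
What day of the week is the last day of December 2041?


December 2041 has 31 days
Anchor: Jan 1, 2041. With p = 2041 - 1 = 2040: (p + p//4 - p//100 + p//400) mod 7 = (2040 + 510 - 20 + 5) mod 7 = 2535 mod 7 = 1 -> Tuesday (Mon=0 ... Sun=6)
Days before December (Jan-Nov): 334; December 1 index = (1 + 334) mod 7 = 6 -> Sunday
Last day offset: 31 - 1 = 30 days
Weekday index = (6 + 30) mod 7 = 1

Tuesday, December 31


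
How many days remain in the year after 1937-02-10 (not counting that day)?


Day of year: 41 of 365
Remaining = 365 - 41

324 days


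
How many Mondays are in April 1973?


April 1973 has 30 days
Anchor: Jan 1, 1973. With p = 1973 - 1 = 1972: (p + p//4 - p//100 + p//400) mod 7 = (1972 + 493 - 19 + 4) mod 7 = 2450 mod 7 = 0 -> Monday (Mon=0 ... Sun=6)
Days before April (Jan-Mar): 90; April 1 index = (0 + 90) mod 7 = 6 -> Sunday
First Monday is April 2
Mondays: 2, 9, 16, 23, 30

5 Mondays


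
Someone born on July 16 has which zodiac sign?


Date: July 16
Conventional tropical zodiac dates: Cancer from June 21 onward; Leo starts July 23
July 16 falls within the Cancer range

Cancer


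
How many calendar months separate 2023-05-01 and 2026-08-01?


From May 2023 to August 2026
3 years * 12 = 36 months, plus 3 months = 39

39 months


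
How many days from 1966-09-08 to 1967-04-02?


From 1966-09-08 to 1967-04-02
1966-09-08: days before September = 31 + 28 + 31 + 30 + 31 + 30 + 31 + 31 = 243 (1966 is not a leap year); day of year = 243 + 8 = 251
1967-04-02: days before April = 31 + 28 + 31 = 90 (1967 is not a leap year); day of year = 90 + 2 = 92
Rest of 1966: 365 - 251 = 114
Total = 114 + 92 = 206

206 days


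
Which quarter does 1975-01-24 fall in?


Month: January (month 1)
Q1: Jan-Mar, Q2: Apr-Jun, Q3: Jul-Sep, Q4: Oct-Dec

Q1


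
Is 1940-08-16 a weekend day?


Anchor: Jan 1, 1940. With p = 1940 - 1 = 1939: (p + p//4 - p//100 + p//400) mod 7 = (1939 + 484 - 19 + 4) mod 7 = 2408 mod 7 = 0 -> Monday (Mon=0 ... Sun=6)
Day of year: 229; offset = 228
Weekday index = (0 + 228) mod 7 = 4 -> Friday
Weekend days: Saturday, Sunday

No


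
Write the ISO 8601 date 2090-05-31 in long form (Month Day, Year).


ISO 2090-05-31 parses as year=2090, month=05, day=31
Month 5 -> May

May 31, 2090


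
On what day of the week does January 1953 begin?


Target: January 1, 1953
Anchor: Jan 1, 1953. With p = 1953 - 1 = 1952: (p + p//4 - p//100 + p//400) mod 7 = (1952 + 488 - 19 + 4) mod 7 = 2425 mod 7 = 3 -> Thursday (Mon=0 ... Sun=6)
Offset from anchor: 0 days
Weekday index = (3 + 0) mod 7 = 3

Thursday


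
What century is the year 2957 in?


Century = (year - 1) // 100 + 1
= (2957 - 1) // 100 + 1
= 2956 // 100 + 1
= 29 + 1

30th century


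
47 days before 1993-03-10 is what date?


Start: 1993-03-10, subtract 47 days
Back 10 days from March 10 reaches February 28, 1993 -> 37 left
February 1993 has 28 days -> back to January 31, 1993 -> 9 left
January 1993: 31 - 9 = 22 -> lands on January 22

Result: 1993-01-22


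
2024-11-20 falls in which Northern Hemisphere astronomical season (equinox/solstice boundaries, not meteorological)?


Date: November 20
Astronomical Autumn (approx.; exact equinox/solstice day varies by year): September 22 to December 20
November 20 falls within the Autumn window

Autumn


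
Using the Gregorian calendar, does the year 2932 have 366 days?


Gregorian leap year rule: divisible by 4, but not by 100, unless also by 400.
2932 is divisible by 4 but not 100 -> leap year

Yes


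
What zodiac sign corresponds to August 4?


Date: August 4
Conventional tropical zodiac dates: Leo from July 23 onward; Virgo starts August 23
August 4 falls within the Leo range

Leo


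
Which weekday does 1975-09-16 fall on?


Date: September 16, 1975
Anchor: Jan 1, 1975. With p = 1975 - 1 = 1974: (p + p//4 - p//100 + p//400) mod 7 = (1974 + 493 - 19 + 4) mod 7 = 2452 mod 7 = 2 -> Wednesday (Mon=0 ... Sun=6)
Days before September (Jan-Aug): 243; offset = 243 + 16 - 1 = 258
Weekday index = (2 + 258) mod 7 = 1

Day of the week: Tuesday


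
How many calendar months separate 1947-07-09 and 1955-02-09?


From July 1947 to February 1955
8 years * 12 = 96 months, minus 5 months = 91

91 months


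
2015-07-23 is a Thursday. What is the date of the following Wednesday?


Current: Thursday
Target: Wednesday
Days ahead: 6

Next Wednesday: 2015-07-29


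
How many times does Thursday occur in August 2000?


August 2000 has 31 days
Anchor: Jan 1, 2000. With p = 2000 - 1 = 1999: (p + p//4 - p//100 + p//400) mod 7 = (1999 + 499 - 19 + 4) mod 7 = 2483 mod 7 = 5 -> Saturday (Mon=0 ... Sun=6)
Days before August (Jan-Jul): 213; August 1 index = (5 + 213) mod 7 = 1 -> Tuesday
First Thursday is August 3
Thursdays: 3, 10, 17, 24, 31

5 Thursdays


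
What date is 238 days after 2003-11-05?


Start: 2003-11-05, add 238 days
November 2003 has 30 days: 30 - 5 = 25 days to November 30 -> 213 left
December 2003 has 31 days -> 182 left
January 2004 has 31 days -> 151 left
February 2004 has 29 days -> 122 left
March 2004 has 31 days -> 91 left
April 2004 has 30 days -> 61 left
May 2004 has 31 days -> 30 left
June 2004: 30 <= 30 -> lands on June 30

Result: 2004-06-30


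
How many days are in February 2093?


February 2093 (leap year: no)

28 days


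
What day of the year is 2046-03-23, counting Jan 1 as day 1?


Date: March 23, 2046
Days in months 1 through 2: 59
Plus 23 days in March

Day of year: 82


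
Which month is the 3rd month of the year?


Month 3 of 12

March


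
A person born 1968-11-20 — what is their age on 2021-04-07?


Birth: 1968-11-20
Reference: 2021-04-07
Year difference: 2021 - 1968 = 53
Birthday not yet reached in 2021, subtract 1

52 years old


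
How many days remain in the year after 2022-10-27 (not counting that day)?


Day of year: 300 of 365
Remaining = 365 - 300

65 days


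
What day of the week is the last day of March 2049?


March 2049 has 31 days
Anchor: Jan 1, 2049. With p = 2049 - 1 = 2048: (p + p//4 - p//100 + p//400) mod 7 = (2048 + 512 - 20 + 5) mod 7 = 2545 mod 7 = 4 -> Friday (Mon=0 ... Sun=6)
Days before March (Jan-Feb): 59; March 1 index = (4 + 59) mod 7 = 0 -> Monday
Last day offset: 31 - 1 = 30 days
Weekday index = (0 + 30) mod 7 = 2

Wednesday, March 31


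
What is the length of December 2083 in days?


December 2083

31 days


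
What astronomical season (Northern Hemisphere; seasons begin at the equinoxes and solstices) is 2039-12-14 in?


Date: December 14
Astronomical Autumn (approx.; exact equinox/solstice day varies by year): September 22 to December 20
December 14 falls within the Autumn window

Autumn


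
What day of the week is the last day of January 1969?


January 1969 has 31 days
Anchor: Jan 1, 1969. With p = 1969 - 1 = 1968: (p + p//4 - p//100 + p//400) mod 7 = (1968 + 492 - 19 + 4) mod 7 = 2445 mod 7 = 2 -> Wednesday (Mon=0 ... Sun=6)
January 1 is the anchor itself -> Wednesday
Last day offset: 31 - 1 = 30 days
Weekday index = (2 + 30) mod 7 = 4

Friday, January 31


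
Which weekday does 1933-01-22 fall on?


Date: January 22, 1933
Anchor: Jan 1, 1933. With p = 1933 - 1 = 1932: (p + p//4 - p//100 + p//400) mod 7 = (1932 + 483 - 19 + 4) mod 7 = 2400 mod 7 = 6 -> Sunday (Mon=0 ... Sun=6)
Days into year = 22 - 1 = 21
Weekday index = (6 + 21) mod 7 = 6

Day of the week: Sunday


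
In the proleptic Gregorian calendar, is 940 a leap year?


Gregorian leap year rule: divisible by 4, but not by 100, unless also by 400.
940 is divisible by 4 but not 100 -> leap year

Yes


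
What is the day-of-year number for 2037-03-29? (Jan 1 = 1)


Date: March 29, 2037
Days in months 1 through 2: 59
Plus 29 days in March

Day of year: 88


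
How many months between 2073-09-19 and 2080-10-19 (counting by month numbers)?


From September 2073 to October 2080
7 years * 12 = 84 months, plus 1 month = 85

85 months


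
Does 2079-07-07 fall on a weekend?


Anchor: Jan 1, 2079. With p = 2079 - 1 = 2078: (p + p//4 - p//100 + p//400) mod 7 = (2078 + 519 - 20 + 5) mod 7 = 2582 mod 7 = 6 -> Sunday (Mon=0 ... Sun=6)
Day of year: 188; offset = 187
Weekday index = (6 + 187) mod 7 = 4 -> Friday
Weekend days: Saturday, Sunday

No


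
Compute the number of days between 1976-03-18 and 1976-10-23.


From 1976-03-18 to 1976-10-23
1976-03-18: days before March = 31 + 29 = 60 (1976 is a leap year); day of year = 60 + 18 = 78
1976-10-23: days before October = 31 + 29 + 31 + 30 + 31 + 30 + 31 + 31 + 30 = 274 (1976 is a leap year); day of year = 274 + 23 = 297
Same year: 297 - 78 = 219

219 days


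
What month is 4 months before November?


November is month 11
11 - 4 = 7

July


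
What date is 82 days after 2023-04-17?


Start: 2023-04-17, add 82 days
April 2023 has 30 days: 30 - 17 = 13 days to April 30 -> 69 left
May 2023 has 31 days -> 38 left
June 2023 has 30 days -> 8 left
July 2023: 8 <= 31 -> lands on July 8

Result: 2023-07-08


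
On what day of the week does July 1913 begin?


Target: July 1, 1913
Anchor: Jan 1, 1913. With p = 1913 - 1 = 1912: (p + p//4 - p//100 + p//400) mod 7 = (1912 + 478 - 19 + 4) mod 7 = 2375 mod 7 = 2 -> Wednesday (Mon=0 ... Sun=6)
Days before July (Jan-Jun): 181 days
Weekday index = (2 + 181) mod 7 = 1

Tuesday


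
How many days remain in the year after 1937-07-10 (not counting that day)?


Day of year: 191 of 365
Remaining = 365 - 191

174 days


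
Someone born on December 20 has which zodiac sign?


Date: December 20
Conventional tropical zodiac dates: Sagittarius from November 22 onward; Capricorn starts December 22
December 20 falls within the Sagittarius range

Sagittarius


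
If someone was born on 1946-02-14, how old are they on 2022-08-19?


Birth: 1946-02-14
Reference: 2022-08-19
Year difference: 2022 - 1946 = 76

76 years old


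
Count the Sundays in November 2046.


November 2046 has 30 days
Anchor: Jan 1, 2046. With p = 2046 - 1 = 2045: (p + p//4 - p//100 + p//400) mod 7 = (2045 + 511 - 20 + 5) mod 7 = 2541 mod 7 = 0 -> Monday (Mon=0 ... Sun=6)
Days before November (Jan-Oct): 304; November 1 index = (0 + 304) mod 7 = 3 -> Thursday
First Sunday is November 4
Sundays: 4, 11, 18, 25

4 Sundays


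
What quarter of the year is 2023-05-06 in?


Month: May (month 5)
Q1: Jan-Mar, Q2: Apr-Jun, Q3: Jul-Sep, Q4: Oct-Dec

Q2


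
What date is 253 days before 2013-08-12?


Start: 2013-08-12, subtract 253 days
Back 12 days from August 12 reaches July 31, 2013 -> 241 left
July 2013 has 31 days -> back to June 30, 2013 -> 210 left
June 2013 has 30 days -> back to May 31, 2013 -> 180 left
May 2013 has 31 days -> back to April 30, 2013 -> 149 left
April 2013 has 30 days -> back to March 31, 2013 -> 119 left
March 2013 has 31 days -> back to February 28, 2013 -> 88 left
February 2013 has 28 days -> back to January 31, 2013 -> 60 left
January 2013 has 31 days -> back to December 31, 2012 -> 29 left
December 2012: 31 - 29 = 2 -> lands on December 2

Result: 2012-12-02


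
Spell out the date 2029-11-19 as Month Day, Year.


ISO 2029-11-19 parses as year=2029, month=11, day=19
Month 11 -> November

November 19, 2029


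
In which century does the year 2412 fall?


Century = (year - 1) // 100 + 1
= (2412 - 1) // 100 + 1
= 2411 // 100 + 1
= 24 + 1

25th century


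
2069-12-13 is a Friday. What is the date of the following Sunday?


Current: Friday
Target: Sunday
Days ahead: 2

Next Sunday: 2069-12-15


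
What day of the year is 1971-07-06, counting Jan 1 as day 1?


Date: July 6, 1971
Days in months 1 through 6: 181
Plus 6 days in July

Day of year: 187


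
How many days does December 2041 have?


December 2041

31 days


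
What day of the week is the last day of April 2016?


April 2016 has 30 days
Anchor: Jan 1, 2016. With p = 2016 - 1 = 2015: (p + p//4 - p//100 + p//400) mod 7 = (2015 + 503 - 20 + 5) mod 7 = 2503 mod 7 = 4 -> Friday (Mon=0 ... Sun=6)
Days before April (Jan-Mar): 91; April 1 index = (4 + 91) mod 7 = 4 -> Friday
Last day offset: 30 - 1 = 29 days
Weekday index = (4 + 29) mod 7 = 5

Saturday, April 30


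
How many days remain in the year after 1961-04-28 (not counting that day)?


Day of year: 118 of 365
Remaining = 365 - 118

247 days


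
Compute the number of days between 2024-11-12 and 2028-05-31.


From 2024-11-12 to 2028-05-31
2024-11-12: days before November = 31 + 29 + 31 + 30 + 31 + 30 + 31 + 31 + 30 + 31 = 305 (2024 is a leap year); day of year = 305 + 12 = 317
2028-05-31: days before May = 31 + 29 + 31 + 30 = 121 (2028 is a leap year); day of year = 121 + 31 = 152
Rest of 2024: 366 - 317 = 49
Full years 2025 (365), 2026 (365), 2027 (365): 1095
Total = 49 + 1095 + 152 = 1296

1296 days


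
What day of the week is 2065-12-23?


Date: December 23, 2065
Anchor: Jan 1, 2065. With p = 2065 - 1 = 2064: (p + p//4 - p//100 + p//400) mod 7 = (2064 + 516 - 20 + 5) mod 7 = 2565 mod 7 = 3 -> Thursday (Mon=0 ... Sun=6)
Days before December (Jan-Nov): 334; offset = 334 + 23 - 1 = 356
Weekday index = (3 + 356) mod 7 = 2

Day of the week: Wednesday


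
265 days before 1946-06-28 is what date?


Start: 1946-06-28, subtract 265 days
Back 28 days from June 28 reaches May 31, 1946 -> 237 left
May 1946 has 31 days -> back to April 30, 1946 -> 206 left
April 1946 has 30 days -> back to March 31, 1946 -> 176 left
March 1946 has 31 days -> back to February 28, 1946 -> 145 left
February 1946 has 28 days -> back to January 31, 1946 -> 117 left
January 1946 has 31 days -> back to December 31, 1945 -> 86 left
December 1945 has 31 days -> back to November 30, 1945 -> 55 left
November 1945 has 30 days -> back to October 31, 1945 -> 25 left
October 1945: 31 - 25 = 6 -> lands on October 6

Result: 1945-10-06


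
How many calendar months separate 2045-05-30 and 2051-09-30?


From May 2045 to September 2051
6 years * 12 = 72 months, plus 4 months = 76

76 months


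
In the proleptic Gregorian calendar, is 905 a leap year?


Gregorian leap year rule: divisible by 4, but not by 100, unless also by 400.
905 is not divisible by 4 -> not a leap year

No


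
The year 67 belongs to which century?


Century = (year - 1) // 100 + 1
= (67 - 1) // 100 + 1
= 66 // 100 + 1
= 0 + 1

1st century


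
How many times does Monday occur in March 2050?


March 2050 has 31 days
Anchor: Jan 1, 2050. With p = 2050 - 1 = 2049: (p + p//4 - p//100 + p//400) mod 7 = (2049 + 512 - 20 + 5) mod 7 = 2546 mod 7 = 5 -> Saturday (Mon=0 ... Sun=6)
Days before March (Jan-Feb): 59; March 1 index = (5 + 59) mod 7 = 1 -> Tuesday
First Monday is March 7
Mondays: 7, 14, 21, 28

4 Mondays


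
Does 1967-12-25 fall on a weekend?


Anchor: Jan 1, 1967. With p = 1967 - 1 = 1966: (p + p//4 - p//100 + p//400) mod 7 = (1966 + 491 - 19 + 4) mod 7 = 2442 mod 7 = 6 -> Sunday (Mon=0 ... Sun=6)
Day of year: 359; offset = 358
Weekday index = (6 + 358) mod 7 = 0 -> Monday
Weekend days: Saturday, Sunday

No


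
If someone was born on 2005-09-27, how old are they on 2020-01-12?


Birth: 2005-09-27
Reference: 2020-01-12
Year difference: 2020 - 2005 = 15
Birthday not yet reached in 2020, subtract 1

14 years old


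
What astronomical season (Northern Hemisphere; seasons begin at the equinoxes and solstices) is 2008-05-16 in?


Date: May 16
Astronomical Spring (approx.; exact equinox/solstice day varies by year): March 20 to June 20
May 16 falls within the Spring window

Spring


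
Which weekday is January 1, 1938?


Target: January 1, 1938
Anchor: Jan 1, 1938. With p = 1938 - 1 = 1937: (p + p//4 - p//100 + p//400) mod 7 = (1937 + 484 - 19 + 4) mod 7 = 2406 mod 7 = 5 -> Saturday (Mon=0 ... Sun=6)
Offset from anchor: 0 days
Weekday index = (5 + 0) mod 7 = 5

Saturday


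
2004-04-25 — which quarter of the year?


Month: April (month 4)
Q1: Jan-Mar, Q2: Apr-Jun, Q3: Jul-Sep, Q4: Oct-Dec

Q2


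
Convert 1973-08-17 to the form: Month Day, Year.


ISO 1973-08-17 parses as year=1973, month=08, day=17
Month 8 -> August

August 17, 1973


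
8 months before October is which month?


October is month 10
10 - 8 = 2

February


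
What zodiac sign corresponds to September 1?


Date: September 1
Conventional tropical zodiac dates: Virgo from August 23 onward; Libra starts September 23
September 1 falls within the Virgo range

Virgo


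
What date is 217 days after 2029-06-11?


Start: 2029-06-11, add 217 days
June 2029 has 30 days: 30 - 11 = 19 days to June 30 -> 198 left
July 2029 has 31 days -> 167 left
August 2029 has 31 days -> 136 left
September 2029 has 30 days -> 106 left
October 2029 has 31 days -> 75 left
November 2029 has 30 days -> 45 left
December 2029 has 31 days -> 14 left
January 2030: 14 <= 31 -> lands on January 14

Result: 2030-01-14


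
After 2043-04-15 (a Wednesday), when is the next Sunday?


Current: Wednesday
Target: Sunday
Days ahead: 4

Next Sunday: 2043-04-19


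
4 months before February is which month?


February is month 2
2 - 4 = -2; wrap: -2 + 12 = 10

October


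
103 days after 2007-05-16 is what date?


Start: 2007-05-16, add 103 days
May 2007 has 31 days: 31 - 16 = 15 days to May 31 -> 88 left
June 2007 has 30 days -> 58 left
July 2007 has 31 days -> 27 left
August 2007: 27 <= 31 -> lands on August 27

Result: 2007-08-27


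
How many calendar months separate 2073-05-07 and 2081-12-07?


From May 2073 to December 2081
8 years * 12 = 96 months, plus 7 months = 103

103 months


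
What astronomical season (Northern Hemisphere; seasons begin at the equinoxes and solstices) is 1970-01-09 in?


Date: January 9
Astronomical Winter (approx.; exact equinox/solstice day varies by year): December 21 to March 19
January 9 falls within the Winter window

Winter


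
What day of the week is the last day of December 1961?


December 1961 has 31 days
Anchor: Jan 1, 1961. With p = 1961 - 1 = 1960: (p + p//4 - p//100 + p//400) mod 7 = (1960 + 490 - 19 + 4) mod 7 = 2435 mod 7 = 6 -> Sunday (Mon=0 ... Sun=6)
Days before December (Jan-Nov): 334; December 1 index = (6 + 334) mod 7 = 4 -> Friday
Last day offset: 31 - 1 = 30 days
Weekday index = (4 + 30) mod 7 = 6

Sunday, December 31


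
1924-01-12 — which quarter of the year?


Month: January (month 1)
Q1: Jan-Mar, Q2: Apr-Jun, Q3: Jul-Sep, Q4: Oct-Dec

Q1


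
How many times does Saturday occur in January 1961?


January 1961 has 31 days
Anchor: Jan 1, 1961. With p = 1961 - 1 = 1960: (p + p//4 - p//100 + p//400) mod 7 = (1960 + 490 - 19 + 4) mod 7 = 2435 mod 7 = 6 -> Sunday (Mon=0 ... Sun=6)
January 1 is the anchor itself -> Sunday
First Saturday is January 7
Saturdays: 7, 14, 21, 28

4 Saturdays


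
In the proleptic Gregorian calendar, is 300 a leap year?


Gregorian leap year rule: divisible by 4, but not by 100, unless also by 400.
300 is divisible by 100 but not 400 -> not a leap year

No


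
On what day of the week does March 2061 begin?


Target: March 1, 2061
Anchor: Jan 1, 2061. With p = 2061 - 1 = 2060: (p + p//4 - p//100 + p//400) mod 7 = (2060 + 515 - 20 + 5) mod 7 = 2560 mod 7 = 5 -> Saturday (Mon=0 ... Sun=6)
Days before March (Jan-Feb): 59 days
Weekday index = (5 + 59) mod 7 = 1

Tuesday


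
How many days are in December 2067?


December 2067

31 days


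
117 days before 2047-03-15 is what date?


Start: 2047-03-15, subtract 117 days
Back 15 days from March 15 reaches February 28, 2047 -> 102 left
February 2047 has 28 days -> back to January 31, 2047 -> 74 left
January 2047 has 31 days -> back to December 31, 2046 -> 43 left
December 2046 has 31 days -> back to November 30, 2046 -> 12 left
November 2046: 30 - 12 = 18 -> lands on November 18

Result: 2046-11-18


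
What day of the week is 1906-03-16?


Date: March 16, 1906
Anchor: Jan 1, 1906. With p = 1906 - 1 = 1905: (p + p//4 - p//100 + p//400) mod 7 = (1905 + 476 - 19 + 4) mod 7 = 2366 mod 7 = 0 -> Monday (Mon=0 ... Sun=6)
Days before March (Jan-Feb): 59; offset = 59 + 16 - 1 = 74
Weekday index = (0 + 74) mod 7 = 4

Day of the week: Friday


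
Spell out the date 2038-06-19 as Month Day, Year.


ISO 2038-06-19 parses as year=2038, month=06, day=19
Month 6 -> June

June 19, 2038


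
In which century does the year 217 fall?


Century = (year - 1) // 100 + 1
= (217 - 1) // 100 + 1
= 216 // 100 + 1
= 2 + 1

3rd century


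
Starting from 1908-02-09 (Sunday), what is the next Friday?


Current: Sunday
Target: Friday
Days ahead: 5

Next Friday: 1908-02-14


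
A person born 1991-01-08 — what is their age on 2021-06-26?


Birth: 1991-01-08
Reference: 2021-06-26
Year difference: 2021 - 1991 = 30

30 years old


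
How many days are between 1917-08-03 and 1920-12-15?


From 1917-08-03 to 1920-12-15
1917-08-03: days before August = 31 + 28 + 31 + 30 + 31 + 30 + 31 = 212 (1917 is not a leap year); day of year = 212 + 3 = 215
1920-12-15: days before December = 31 + 29 + 31 + 30 + 31 + 30 + 31 + 31 + 30 + 31 + 30 = 335 (1920 is a leap year); day of year = 335 + 15 = 350
Rest of 1917: 365 - 215 = 150
Full years 1918 (365), 1919 (365): 730
Total = 150 + 730 + 350 = 1230

1230 days


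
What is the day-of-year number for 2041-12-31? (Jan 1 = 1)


Date: December 31, 2041
Days in months 1 through 11: 334
Plus 31 days in December

Day of year: 365


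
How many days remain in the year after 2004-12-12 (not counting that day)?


Day of year: 347 of 366
Remaining = 366 - 347

19 days
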